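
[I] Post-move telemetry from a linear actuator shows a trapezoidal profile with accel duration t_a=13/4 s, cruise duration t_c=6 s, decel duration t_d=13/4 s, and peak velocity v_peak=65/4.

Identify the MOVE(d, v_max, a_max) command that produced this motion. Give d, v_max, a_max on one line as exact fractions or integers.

a_max = (65/4)/(13/4) = 5
d_a = ½·65/4·13/4 = 845/32; d_c = 65/4·6 = 195/2
d = 2·845/32 + 195/2 = 2405/16
t_c = 6 > 0 → v_max = v_peak = 65/4

d=2405/16 v_max=65/4 a_max=5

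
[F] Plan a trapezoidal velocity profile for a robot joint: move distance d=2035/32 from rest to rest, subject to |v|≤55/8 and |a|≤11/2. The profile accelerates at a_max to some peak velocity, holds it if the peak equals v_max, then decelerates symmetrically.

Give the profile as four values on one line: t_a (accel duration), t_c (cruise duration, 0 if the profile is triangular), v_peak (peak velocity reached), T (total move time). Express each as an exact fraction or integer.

v_max²/a_max = (55/8)²/(11/2) = 275/32
2035/32 ≥ 275/32 ⇒ cruise phase
t_a = (55/8)/(11/2) = 5/4; v_peak = 55/8
d_cruise = 2035/32 − 275/32 = 55; t_c = 55/(55/8) = 8
T = 2·5/4 + 8 = 21/2

t_a=5/4 t_c=8 v_peak=55/8 T=21/2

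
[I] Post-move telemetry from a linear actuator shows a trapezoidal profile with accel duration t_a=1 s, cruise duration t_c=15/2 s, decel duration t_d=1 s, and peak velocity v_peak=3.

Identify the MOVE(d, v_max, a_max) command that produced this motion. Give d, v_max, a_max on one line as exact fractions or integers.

d=51/2 v_max=3 a_max=3

a_max = 3/1 = 3
d_a = ½·3·1 = 3/2; d_c = 3·15/2 = 45/2
d = 2·3/2 + 45/2 = 51/2
t_c = 15/2 > 0 ⇒ limit active, v_max = 3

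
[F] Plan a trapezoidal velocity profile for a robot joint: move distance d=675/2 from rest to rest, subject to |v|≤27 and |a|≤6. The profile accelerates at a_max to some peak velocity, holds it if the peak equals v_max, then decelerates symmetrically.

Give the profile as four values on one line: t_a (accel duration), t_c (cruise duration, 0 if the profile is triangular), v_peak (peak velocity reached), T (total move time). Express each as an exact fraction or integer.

v_max²/a_max = 27²/6 = 243/2
675/2 ≥ 243/2 → trapezoidal
t_a = 27/6 = 9/2; v_peak = 27
d_cruise = 675/2 − 243/2 = 216; t_c = 216/27 = 8
T = 2·9/2 + 8 = 17

t_a=9/2 t_c=8 v_peak=27 T=17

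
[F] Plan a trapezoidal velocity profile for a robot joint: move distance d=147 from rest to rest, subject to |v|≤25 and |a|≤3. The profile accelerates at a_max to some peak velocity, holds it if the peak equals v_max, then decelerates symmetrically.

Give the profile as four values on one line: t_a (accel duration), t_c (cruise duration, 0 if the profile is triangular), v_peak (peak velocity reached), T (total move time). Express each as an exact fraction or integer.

vₘ²/aₘ = 25²/3 = 625/3
147 < 625/3 ⇒ no cruise
v_peak = √(147·3) = √441 = 21
t_a = 21/3 = 7; t_c = 0
T = 2·7 = 14

t_a=7 t_c=0 v_peak=21 T=14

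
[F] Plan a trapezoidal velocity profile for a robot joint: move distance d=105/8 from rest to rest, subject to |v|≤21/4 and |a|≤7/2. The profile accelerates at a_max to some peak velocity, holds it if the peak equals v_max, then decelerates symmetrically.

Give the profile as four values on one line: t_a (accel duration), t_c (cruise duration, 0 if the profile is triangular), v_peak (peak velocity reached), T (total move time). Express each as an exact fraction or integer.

vₘ²/aₘ = (21/4)²/(7/2) = 63/8
105/8 ≥ 63/8 so v_max reached
t_a = (21/4)/(7/2) = 3/2; v_peak = 21/4
d_cruise = 105/8 − 63/8 = 21/4; t_c = (21/4)/(21/4) = 1
T = 2·3/2 + 1 = 4

t_a=3/2 t_c=1 v_peak=21/4 T=4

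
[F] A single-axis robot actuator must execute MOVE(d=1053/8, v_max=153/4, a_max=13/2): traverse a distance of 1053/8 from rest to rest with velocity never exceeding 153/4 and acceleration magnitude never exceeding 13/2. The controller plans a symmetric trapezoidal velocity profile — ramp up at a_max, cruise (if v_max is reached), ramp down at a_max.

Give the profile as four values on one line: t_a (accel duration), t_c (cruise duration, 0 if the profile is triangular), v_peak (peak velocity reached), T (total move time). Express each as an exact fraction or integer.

(v_max)²/a_max = (153/4)²/(13/2) = 23409/104
1053/8 < 23409/104 → triangular
v_peak = √(1053/8·13/2) = √(13689/16) = 117/4
t_a = (117/4)/(13/2) = 9/2; t_c = 0
T = 2·9/2 = 9

t_a=9/2 t_c=0 v_peak=117/4 T=9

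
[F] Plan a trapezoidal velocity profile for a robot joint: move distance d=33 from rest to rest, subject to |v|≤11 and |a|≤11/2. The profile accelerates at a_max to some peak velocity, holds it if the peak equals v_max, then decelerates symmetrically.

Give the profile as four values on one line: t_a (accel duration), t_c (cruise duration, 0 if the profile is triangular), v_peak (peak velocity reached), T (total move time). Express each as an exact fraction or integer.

vₘ²/aₘ = 11²/(11/2) = 22
33 ≥ 22 ⇒ cruise phase
t_a = 11/(11/2) = 2; v_peak = 11
d_cruise = 33 − 22 = 11; t_c = 11/11 = 1
T = 2·2 + 1 = 5

t_a=2 t_c=1 v_peak=11 T=5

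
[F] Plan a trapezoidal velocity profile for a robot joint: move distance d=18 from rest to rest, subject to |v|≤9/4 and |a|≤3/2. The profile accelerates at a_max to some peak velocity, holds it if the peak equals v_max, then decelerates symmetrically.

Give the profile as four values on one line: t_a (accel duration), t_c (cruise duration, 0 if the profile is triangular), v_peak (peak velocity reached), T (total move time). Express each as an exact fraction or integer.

(v_max)²/a_max = (9/4)²/(3/2) = 27/8
18 ≥ 27/8 ⇒ cruise phase
t_a = (9/4)/(3/2) = 3/2; v_peak = 9/4
d_cruise = 18 − 27/8 = 117/8; t_c = (117/8)/(9/4) = 13/2
T = 2·3/2 + 13/2 = 19/2

t_a=3/2 t_c=13/2 v_peak=9/4 T=19/2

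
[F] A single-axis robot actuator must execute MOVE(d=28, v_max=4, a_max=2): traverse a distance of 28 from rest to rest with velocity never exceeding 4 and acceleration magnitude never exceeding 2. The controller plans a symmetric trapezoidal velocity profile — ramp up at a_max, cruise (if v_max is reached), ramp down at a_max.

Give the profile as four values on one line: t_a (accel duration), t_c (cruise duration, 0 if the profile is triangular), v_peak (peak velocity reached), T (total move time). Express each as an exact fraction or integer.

t_a=2 t_c=5 v_peak=4 T=9

v_max²/a_max = 4²/2 = 8
28 ≥ 8 so v_max reached
t_a = 4/2 = 2; v_peak = 4
d_cruise = 28 − 8 = 20; t_c = 20/4 = 5
T = 2·2 + 5 = 9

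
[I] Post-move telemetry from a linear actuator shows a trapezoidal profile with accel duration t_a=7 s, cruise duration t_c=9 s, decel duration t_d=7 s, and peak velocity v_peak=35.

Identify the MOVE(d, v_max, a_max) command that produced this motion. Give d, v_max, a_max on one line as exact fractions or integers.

d=560 v_max=35 a_max=5

a_max = 35/7 = 5
d_a = ½·35·7 = 245/2; d_c = 35·9 = 315
d = 2·245/2 + 315 = 560
t_c = 9 > 0 so v_max = 35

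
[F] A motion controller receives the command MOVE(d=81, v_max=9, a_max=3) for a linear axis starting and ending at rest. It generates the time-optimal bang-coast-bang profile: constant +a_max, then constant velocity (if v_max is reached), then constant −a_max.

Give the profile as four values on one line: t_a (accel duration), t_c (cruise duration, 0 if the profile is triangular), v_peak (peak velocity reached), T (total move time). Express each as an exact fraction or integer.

v_max²/a_max = 9²/3 = 27
81 ≥ 27 ⇒ cruise phase
t_a = 9/3 = 3; v_peak = 9
d_cruise = 81 − 27 = 54; t_c = 54/9 = 6
T = 2·3 + 6 = 12

t_a=3 t_c=6 v_peak=9 T=12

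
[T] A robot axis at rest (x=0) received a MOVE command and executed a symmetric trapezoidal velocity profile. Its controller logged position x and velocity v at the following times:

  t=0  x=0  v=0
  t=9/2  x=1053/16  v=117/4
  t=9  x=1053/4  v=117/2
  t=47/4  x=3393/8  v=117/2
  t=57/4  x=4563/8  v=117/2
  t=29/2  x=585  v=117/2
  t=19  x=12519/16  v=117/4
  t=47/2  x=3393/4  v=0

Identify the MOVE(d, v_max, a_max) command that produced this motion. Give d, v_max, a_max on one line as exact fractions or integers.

d=3393/4 v_max=117/2 a_max=13/2

final state: t=47/2, x=3393/4, v=0 → d = 3393/4
a_max = (117/4−0)/(9/2−0) = 13/2
max v = 117/2 over t∈[9,29/2] → v_max = 117/2
check: 117/2·(9+11/2) = 3393/4 ✓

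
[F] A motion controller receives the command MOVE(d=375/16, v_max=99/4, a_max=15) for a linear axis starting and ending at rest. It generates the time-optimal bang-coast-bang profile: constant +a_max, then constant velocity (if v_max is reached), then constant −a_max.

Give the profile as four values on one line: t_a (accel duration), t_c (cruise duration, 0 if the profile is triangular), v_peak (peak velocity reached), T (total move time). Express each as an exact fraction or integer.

t_a=5/4 t_c=0 v_peak=75/4 T=5/2

(v_max)²/a_max = (99/4)²/15 = 3267/80
375/16 < 3267/80 → triangular
v_peak = √(375/16·15) = √(5625/16) = 75/4
t_a = (75/4)/15 = 5/4; t_c = 0
T = 2·5/4 = 5/2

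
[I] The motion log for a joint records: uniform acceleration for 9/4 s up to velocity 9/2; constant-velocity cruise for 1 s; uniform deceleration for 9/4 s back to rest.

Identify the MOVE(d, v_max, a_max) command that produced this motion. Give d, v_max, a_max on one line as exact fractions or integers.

d=117/8 v_max=9/2 a_max=2

a_max = (9/2)/(9/4) = 2
d_a = ½·9/2·9/4 = 81/16; d_c = 9/2·1 = 9/2
d = 2·81/16 + 9/2 = 117/8
t_c = 1 > 0 ⇒ limit active, v_max = 9/2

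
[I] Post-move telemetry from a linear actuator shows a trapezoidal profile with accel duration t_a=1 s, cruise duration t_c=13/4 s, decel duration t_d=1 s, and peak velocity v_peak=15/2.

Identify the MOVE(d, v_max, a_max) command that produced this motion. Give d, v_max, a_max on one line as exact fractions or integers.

d=255/8 v_max=15/2 a_max=15/2

a_max = (15/2)/1 = 15/2
d_a = ½·15/2·1 = 15/4; d_c = 15/2·13/4 = 195/8
d = 2·15/4 + 195/8 = 255/8
t_c = 13/4 > 0 → v_max = v_peak = 15/2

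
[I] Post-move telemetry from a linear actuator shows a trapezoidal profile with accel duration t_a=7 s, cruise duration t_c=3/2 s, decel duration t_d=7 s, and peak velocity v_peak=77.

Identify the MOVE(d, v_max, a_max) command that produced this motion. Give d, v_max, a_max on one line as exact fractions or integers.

a_max = 77/7 = 11
d_a = ½·77·7 = 539/2; d_c = 77·3/2 = 231/2
d = 2·539/2 + 231/2 = 1309/2
t_c = 3/2 > 0 → v_max = v_peak = 77

d=1309/2 v_max=77 a_max=11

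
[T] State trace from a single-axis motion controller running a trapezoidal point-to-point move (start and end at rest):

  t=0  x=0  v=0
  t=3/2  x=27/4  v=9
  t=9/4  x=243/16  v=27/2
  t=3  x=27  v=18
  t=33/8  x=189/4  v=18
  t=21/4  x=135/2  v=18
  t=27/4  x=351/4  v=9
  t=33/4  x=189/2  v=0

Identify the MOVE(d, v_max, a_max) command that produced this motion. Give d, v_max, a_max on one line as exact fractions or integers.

d=189/2 v_max=18 a_max=6

final state: t=33/4, x=189/2, v=0 → d = 189/2
a_max = (9−0)/(3/2−0) = 6
max v = 18 over t∈[3,21/4] → v_max = 18
check: 18·(3+9/4) = 189/2 ✓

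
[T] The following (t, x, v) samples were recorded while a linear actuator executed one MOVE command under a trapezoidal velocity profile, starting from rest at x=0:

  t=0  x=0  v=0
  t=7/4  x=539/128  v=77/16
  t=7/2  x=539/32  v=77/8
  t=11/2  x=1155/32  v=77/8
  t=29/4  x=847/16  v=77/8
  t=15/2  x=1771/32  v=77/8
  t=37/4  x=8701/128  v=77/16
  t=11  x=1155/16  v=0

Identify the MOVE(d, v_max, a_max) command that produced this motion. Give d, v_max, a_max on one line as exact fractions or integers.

d=1155/16 v_max=77/8 a_max=11/4

final state: t=11, x=1155/16, v=0 → d = 1155/16
a_max = (77/16−0)/(7/4−0) = 11/4
max v = 77/8 over t∈[7/2,15/2] → v_max = 77/8
check: 77/8·(7/2+4) = 1155/16 ✓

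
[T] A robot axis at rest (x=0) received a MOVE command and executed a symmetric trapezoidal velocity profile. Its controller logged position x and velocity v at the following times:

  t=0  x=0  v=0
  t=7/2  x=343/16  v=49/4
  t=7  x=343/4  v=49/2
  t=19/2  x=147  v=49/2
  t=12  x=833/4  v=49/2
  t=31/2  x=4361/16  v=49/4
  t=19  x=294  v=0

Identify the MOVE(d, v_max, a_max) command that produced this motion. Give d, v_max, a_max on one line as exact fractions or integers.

d=294 v_max=49/2 a_max=7/2

final state: t=19, x=294, v=0 → d = 294
a_max = (49/4−0)/(7/2−0) = 7/2
max v = 49/2 over t∈[7,12] → v_max = 49/2
check: 49/2·(7+5) = 294 ✓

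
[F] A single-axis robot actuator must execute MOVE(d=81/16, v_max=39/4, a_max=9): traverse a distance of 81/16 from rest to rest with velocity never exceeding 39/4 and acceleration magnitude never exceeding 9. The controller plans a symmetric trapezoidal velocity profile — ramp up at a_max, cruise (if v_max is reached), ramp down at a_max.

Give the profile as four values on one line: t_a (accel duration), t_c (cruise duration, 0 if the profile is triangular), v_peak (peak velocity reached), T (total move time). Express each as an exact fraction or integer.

v_max²/a_max = (39/4)²/9 = 169/16
81/16 < 169/16 ⇒ no cruise
v_peak = √(81/16·9) = √(729/16) = 27/4
t_a = (27/4)/9 = 3/4; t_c = 0
T = 2·3/4 = 3/2

t_a=3/4 t_c=0 v_peak=27/4 T=3/2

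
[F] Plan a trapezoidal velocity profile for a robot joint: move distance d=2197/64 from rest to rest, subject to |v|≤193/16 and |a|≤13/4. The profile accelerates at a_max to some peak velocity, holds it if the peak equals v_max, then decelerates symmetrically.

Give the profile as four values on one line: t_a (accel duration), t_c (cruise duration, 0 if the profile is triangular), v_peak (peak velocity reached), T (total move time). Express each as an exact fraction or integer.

v_max²/a_max = (193/16)²/(13/4) = 37249/832
2197/64 < 37249/832 so t_c = 0
v_peak = √(2197/64·13/4) = √(28561/256) = 169/16
t_a = (169/16)/(13/4) = 13/4; t_c = 0
T = 2·13/4 = 13/2

t_a=13/4 t_c=0 v_peak=169/16 T=13/2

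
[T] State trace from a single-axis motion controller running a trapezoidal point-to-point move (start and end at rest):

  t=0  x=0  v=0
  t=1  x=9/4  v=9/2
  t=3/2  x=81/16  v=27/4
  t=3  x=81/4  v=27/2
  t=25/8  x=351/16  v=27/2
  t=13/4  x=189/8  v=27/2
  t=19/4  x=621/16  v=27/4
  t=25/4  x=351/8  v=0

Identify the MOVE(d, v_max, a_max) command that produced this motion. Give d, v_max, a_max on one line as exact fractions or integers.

d=351/8 v_max=27/2 a_max=9/2

final state: t=25/4, x=351/8, v=0 → d = 351/8
a_max = (9/2−0)/(1−0) = 9/2
max v = 27/2 over t∈[3,13/4] → v_max = 27/2
check: 27/2·(3+1/4) = 351/8 ✓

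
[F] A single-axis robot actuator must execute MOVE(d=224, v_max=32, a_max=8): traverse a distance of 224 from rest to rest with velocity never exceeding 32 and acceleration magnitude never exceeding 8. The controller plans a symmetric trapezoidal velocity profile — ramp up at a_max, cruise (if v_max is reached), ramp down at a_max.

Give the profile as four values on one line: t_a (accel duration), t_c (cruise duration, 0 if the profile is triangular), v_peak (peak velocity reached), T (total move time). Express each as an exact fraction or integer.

vₘ²/aₘ = 32²/8 = 128
224 ≥ 128 → trapezoidal
t_a = 32/8 = 4; v_peak = 32
d_cruise = 224 − 128 = 96; t_c = 96/32 = 3
T = 2·4 + 3 = 11

t_a=4 t_c=3 v_peak=32 T=11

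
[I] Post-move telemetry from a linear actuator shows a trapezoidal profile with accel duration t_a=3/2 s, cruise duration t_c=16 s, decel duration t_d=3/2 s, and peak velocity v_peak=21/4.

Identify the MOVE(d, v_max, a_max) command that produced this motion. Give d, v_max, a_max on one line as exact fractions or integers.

d=735/8 v_max=21/4 a_max=7/2

a_max = (21/4)/(3/2) = 7/2
d_a = ½·21/4·3/2 = 63/16; d_c = 21/4·16 = 84
d = 2·63/16 + 84 = 735/8
t_c = 16 > 0 ⇒ limit active, v_max = 21/4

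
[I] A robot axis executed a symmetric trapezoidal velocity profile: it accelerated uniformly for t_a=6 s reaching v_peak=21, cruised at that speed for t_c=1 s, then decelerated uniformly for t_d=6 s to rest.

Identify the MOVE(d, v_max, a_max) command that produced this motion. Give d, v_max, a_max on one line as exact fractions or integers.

a_max = 21/6 = 7/2
d_a = ½·21·6 = 63; d_c = 21·1 = 21
d = 2·63 + 21 = 147
t_c = 1 > 0 so v_max = 21

d=147 v_max=21 a_max=7/2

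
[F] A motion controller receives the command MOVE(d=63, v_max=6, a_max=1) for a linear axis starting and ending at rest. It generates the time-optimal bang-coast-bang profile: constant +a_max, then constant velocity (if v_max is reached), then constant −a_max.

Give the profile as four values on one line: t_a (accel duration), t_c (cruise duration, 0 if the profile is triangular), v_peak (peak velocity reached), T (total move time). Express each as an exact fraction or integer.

t_a=6 t_c=9/2 v_peak=6 T=33/2

vₘ²/aₘ = 6²/1 = 36
63 ≥ 36 so v_max reached
t_a = 6/1 = 6; v_peak = 6
d_cruise = 63 − 36 = 27; t_c = 27/6 = 9/2
T = 2·6 + 9/2 = 33/2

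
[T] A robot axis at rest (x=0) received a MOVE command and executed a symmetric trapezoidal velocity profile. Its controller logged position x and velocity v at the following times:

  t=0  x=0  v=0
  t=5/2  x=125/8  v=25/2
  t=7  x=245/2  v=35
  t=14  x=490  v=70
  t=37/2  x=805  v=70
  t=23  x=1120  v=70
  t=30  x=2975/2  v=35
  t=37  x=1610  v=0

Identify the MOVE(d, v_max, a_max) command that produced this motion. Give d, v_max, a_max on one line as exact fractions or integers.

d=1610 v_max=70 a_max=5

final state: t=37, x=1610, v=0 → d = 1610
a_max = (25/2−0)/(5/2−0) = 5
max v = 70 over t∈[14,23] → v_max = 70
check: 70·(14+9) = 1610 ✓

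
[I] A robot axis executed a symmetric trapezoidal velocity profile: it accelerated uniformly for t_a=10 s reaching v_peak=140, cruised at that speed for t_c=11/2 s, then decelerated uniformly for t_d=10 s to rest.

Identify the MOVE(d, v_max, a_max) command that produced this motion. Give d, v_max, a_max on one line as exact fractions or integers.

d=2170 v_max=140 a_max=14

a_max = 140/10 = 14
d_a = ½·140·10 = 700; d_c = 140·11/2 = 770
d = 2·700 + 770 = 2170
t_c = 11/2 > 0 so v_max = 140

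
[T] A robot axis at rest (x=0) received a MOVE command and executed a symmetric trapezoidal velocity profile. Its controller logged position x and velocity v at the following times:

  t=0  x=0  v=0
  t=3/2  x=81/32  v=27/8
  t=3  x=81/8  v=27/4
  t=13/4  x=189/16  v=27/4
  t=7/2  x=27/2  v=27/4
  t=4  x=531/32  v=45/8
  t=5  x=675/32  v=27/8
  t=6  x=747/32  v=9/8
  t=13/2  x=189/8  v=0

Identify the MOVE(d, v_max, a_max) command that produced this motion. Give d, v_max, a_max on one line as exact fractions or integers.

d=189/8 v_max=27/4 a_max=9/4

final state: t=13/2, x=189/8, v=0 → d = 189/8
a_max = (27/8−0)/(3/2−0) = 9/4
max v = 27/4 over t∈[3,7/2] → v_max = 27/4
check: 27/4·(3+1/2) = 189/8 ✓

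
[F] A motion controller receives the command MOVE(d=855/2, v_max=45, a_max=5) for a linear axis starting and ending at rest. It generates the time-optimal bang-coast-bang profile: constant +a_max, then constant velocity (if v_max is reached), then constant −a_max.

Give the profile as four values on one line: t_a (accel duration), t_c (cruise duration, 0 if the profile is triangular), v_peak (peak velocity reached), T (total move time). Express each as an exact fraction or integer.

v_max²/a_max = 45²/5 = 405
855/2 ≥ 405 → trapezoidal
t_a = 45/5 = 9; v_peak = 45
d_cruise = 855/2 − 405 = 45/2; t_c = (45/2)/45 = 1/2
T = 2·9 + 1/2 = 37/2

t_a=9 t_c=1/2 v_peak=45 T=37/2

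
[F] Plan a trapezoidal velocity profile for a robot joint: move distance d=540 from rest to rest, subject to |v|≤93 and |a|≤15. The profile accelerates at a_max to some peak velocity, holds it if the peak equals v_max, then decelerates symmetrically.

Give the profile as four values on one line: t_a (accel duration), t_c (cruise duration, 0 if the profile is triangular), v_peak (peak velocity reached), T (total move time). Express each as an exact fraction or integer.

v_max²/a_max = 93²/15 = 2883/5
540 < 2883/5 ⇒ no cruise
v_peak = √(540·15) = √8100 = 90
t_a = 90/15 = 6; t_c = 0
T = 2·6 = 12

t_a=6 t_c=0 v_peak=90 T=12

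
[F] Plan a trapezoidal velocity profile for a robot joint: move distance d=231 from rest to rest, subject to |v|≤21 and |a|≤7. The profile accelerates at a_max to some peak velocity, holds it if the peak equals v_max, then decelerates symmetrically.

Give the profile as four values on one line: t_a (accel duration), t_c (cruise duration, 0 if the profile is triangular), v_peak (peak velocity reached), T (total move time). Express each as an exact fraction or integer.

vₘ²/aₘ = 21²/7 = 63
231 ≥ 63 ⇒ cruise phase
t_a = 21/7 = 3; v_peak = 21
d_cruise = 231 − 63 = 168; t_c = 168/21 = 8
T = 2·3 + 8 = 14

t_a=3 t_c=8 v_peak=21 T=14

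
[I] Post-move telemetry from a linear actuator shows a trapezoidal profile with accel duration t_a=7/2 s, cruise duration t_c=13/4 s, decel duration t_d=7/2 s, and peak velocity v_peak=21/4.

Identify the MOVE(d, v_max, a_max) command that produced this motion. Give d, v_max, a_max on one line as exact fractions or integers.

a_max = (21/4)/(7/2) = 3/2
d_a = ½·21/4·7/2 = 147/16; d_c = 21/4·13/4 = 273/16
d = 2·147/16 + 273/16 = 567/16
t_c = 13/4 > 0 so v_max = 21/4

d=567/16 v_max=21/4 a_max=3/2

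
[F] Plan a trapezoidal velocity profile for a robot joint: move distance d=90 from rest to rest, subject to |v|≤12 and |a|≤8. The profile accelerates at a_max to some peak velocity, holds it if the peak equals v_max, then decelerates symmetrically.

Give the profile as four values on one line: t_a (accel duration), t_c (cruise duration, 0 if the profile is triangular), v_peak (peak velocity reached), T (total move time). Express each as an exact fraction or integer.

(v_max)²/a_max = 12²/8 = 18
90 ≥ 18 ⇒ cruise phase
t_a = 12/8 = 3/2; v_peak = 12
d_cruise = 90 − 18 = 72; t_c = 72/12 = 6
T = 2·3/2 + 6 = 9

t_a=3/2 t_c=6 v_peak=12 T=9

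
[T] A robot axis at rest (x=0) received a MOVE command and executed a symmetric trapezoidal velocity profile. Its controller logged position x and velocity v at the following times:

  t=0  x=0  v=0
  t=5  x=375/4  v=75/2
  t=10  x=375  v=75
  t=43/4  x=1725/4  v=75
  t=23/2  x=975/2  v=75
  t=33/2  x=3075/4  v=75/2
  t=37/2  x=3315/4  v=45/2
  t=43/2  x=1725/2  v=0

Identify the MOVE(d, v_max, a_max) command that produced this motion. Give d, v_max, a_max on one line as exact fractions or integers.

d=1725/2 v_max=75 a_max=15/2

final state: t=43/2, x=1725/2, v=0 → d = 1725/2
a_max = (75/2−0)/(5−0) = 15/2
max v = 75 over t∈[10,23/2] → v_max = 75
check: 75·(10+3/2) = 1725/2 ✓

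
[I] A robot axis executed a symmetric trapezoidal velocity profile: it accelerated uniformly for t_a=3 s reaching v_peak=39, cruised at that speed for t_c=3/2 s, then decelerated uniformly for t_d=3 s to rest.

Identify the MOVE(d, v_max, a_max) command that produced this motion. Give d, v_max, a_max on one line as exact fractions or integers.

a_max = 39/3 = 13
d_a = ½·39·3 = 117/2; d_c = 39·3/2 = 117/2
d = 2·117/2 + 117/2 = 351/2
t_c = 3/2 > 0 → v_max = v_peak = 39

d=351/2 v_max=39 a_max=13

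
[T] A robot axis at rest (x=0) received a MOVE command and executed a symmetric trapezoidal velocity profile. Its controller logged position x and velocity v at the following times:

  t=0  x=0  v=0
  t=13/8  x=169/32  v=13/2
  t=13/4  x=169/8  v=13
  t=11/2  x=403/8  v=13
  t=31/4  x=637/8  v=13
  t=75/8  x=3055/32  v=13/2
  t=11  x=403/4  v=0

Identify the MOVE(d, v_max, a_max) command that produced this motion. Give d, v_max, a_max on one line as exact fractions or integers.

d=403/4 v_max=13 a_max=4

final state: t=11, x=403/4, v=0 → d = 403/4
a_max = (13/2−0)/(13/8−0) = 4
max v = 13 over t∈[13/4,31/4] → v_max = 13
check: 13·(13/4+9/2) = 403/4 ✓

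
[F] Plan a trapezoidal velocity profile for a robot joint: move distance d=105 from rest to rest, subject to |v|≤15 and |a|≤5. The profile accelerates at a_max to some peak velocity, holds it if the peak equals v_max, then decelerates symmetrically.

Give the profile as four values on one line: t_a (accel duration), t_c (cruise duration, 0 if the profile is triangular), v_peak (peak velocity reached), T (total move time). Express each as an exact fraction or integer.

t_a=3 t_c=4 v_peak=15 T=10

vₘ²/aₘ = 15²/5 = 45
105 ≥ 45 so v_max reached
t_a = 15/5 = 3; v_peak = 15
d_cruise = 105 − 45 = 60; t_c = 60/15 = 4
T = 2·3 + 4 = 10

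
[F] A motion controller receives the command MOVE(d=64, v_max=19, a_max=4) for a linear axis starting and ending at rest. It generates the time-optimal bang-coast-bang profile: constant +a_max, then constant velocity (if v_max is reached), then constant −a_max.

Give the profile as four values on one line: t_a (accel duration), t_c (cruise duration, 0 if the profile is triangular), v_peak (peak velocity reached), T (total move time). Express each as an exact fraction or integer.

(v_max)²/a_max = 19²/4 = 361/4
64 < 361/4 so t_c = 0
v_peak = √(64·4) = √256 = 16
t_a = 16/4 = 4; t_c = 0
T = 2·4 = 8

t_a=4 t_c=0 v_peak=16 T=8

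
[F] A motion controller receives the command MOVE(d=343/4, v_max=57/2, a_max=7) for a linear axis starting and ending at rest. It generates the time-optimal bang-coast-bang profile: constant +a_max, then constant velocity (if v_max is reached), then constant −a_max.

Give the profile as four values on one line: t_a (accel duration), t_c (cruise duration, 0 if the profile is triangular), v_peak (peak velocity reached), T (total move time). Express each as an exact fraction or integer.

t_a=7/2 t_c=0 v_peak=49/2 T=7

(v_max)²/a_max = (57/2)²/7 = 3249/28
343/4 < 3249/28 ⇒ no cruise
v_peak = √(343/4·7) = √(2401/4) = 49/2
t_a = (49/2)/7 = 7/2; t_c = 0
T = 2·7/2 = 7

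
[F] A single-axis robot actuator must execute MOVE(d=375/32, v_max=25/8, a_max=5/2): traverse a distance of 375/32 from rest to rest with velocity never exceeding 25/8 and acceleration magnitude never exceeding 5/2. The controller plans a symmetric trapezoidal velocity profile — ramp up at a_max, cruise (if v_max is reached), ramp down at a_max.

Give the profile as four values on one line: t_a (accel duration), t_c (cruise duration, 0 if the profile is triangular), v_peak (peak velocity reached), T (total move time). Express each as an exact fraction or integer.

t_a=5/4 t_c=5/2 v_peak=25/8 T=5

v_max²/a_max = (25/8)²/(5/2) = 125/32
375/32 ≥ 125/32 → trapezoidal
t_a = (25/8)/(5/2) = 5/4; v_peak = 25/8
d_cruise = 375/32 − 125/32 = 125/16; t_c = (125/16)/(25/8) = 5/2
T = 2·5/4 + 5/2 = 5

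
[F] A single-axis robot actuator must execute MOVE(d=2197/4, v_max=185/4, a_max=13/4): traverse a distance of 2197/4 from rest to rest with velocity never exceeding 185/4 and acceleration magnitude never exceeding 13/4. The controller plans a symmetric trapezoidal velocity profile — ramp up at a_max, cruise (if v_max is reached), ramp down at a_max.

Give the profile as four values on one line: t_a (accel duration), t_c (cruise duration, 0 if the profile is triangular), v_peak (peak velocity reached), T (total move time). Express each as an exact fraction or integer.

t_a=13 t_c=0 v_peak=169/4 T=26

(v_max)²/a_max = (185/4)²/(13/4) = 34225/52
2197/4 < 34225/52 ⇒ no cruise
v_peak = √(2197/4·13/4) = √(28561/16) = 169/4
t_a = (169/4)/(13/4) = 13; t_c = 0
T = 2·13 = 26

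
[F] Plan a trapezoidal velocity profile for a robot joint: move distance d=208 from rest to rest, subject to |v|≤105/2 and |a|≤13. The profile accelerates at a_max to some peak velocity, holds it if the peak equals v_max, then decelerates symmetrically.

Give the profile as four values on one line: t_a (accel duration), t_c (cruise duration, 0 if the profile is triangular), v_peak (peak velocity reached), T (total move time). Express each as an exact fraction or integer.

t_a=4 t_c=0 v_peak=52 T=8

(v_max)²/a_max = (105/2)²/13 = 11025/52
208 < 11025/52 so t_c = 0
v_peak = √(208·13) = √2704 = 52
t_a = 52/13 = 4; t_c = 0
T = 2·4 = 8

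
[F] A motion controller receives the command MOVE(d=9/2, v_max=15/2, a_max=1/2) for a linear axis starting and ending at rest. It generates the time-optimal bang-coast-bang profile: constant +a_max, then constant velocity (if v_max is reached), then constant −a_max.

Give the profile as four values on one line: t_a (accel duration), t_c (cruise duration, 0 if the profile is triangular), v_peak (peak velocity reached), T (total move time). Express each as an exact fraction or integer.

vₘ²/aₘ = (15/2)²/(1/2) = 225/2
9/2 < 225/2 ⇒ no cruise
v_peak = √(9/2·1/2) = √(9/4) = 3/2
t_a = (3/2)/(1/2) = 3; t_c = 0
T = 2·3 = 6

t_a=3 t_c=0 v_peak=3/2 T=6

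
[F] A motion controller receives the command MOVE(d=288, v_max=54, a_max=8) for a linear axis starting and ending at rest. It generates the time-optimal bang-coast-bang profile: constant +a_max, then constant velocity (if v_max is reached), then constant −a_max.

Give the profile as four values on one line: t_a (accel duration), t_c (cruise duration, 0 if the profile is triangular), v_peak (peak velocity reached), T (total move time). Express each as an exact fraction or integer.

t_a=6 t_c=0 v_peak=48 T=12

(v_max)²/a_max = 54²/8 = 729/2
288 < 729/2 so t_c = 0
v_peak = √(288·8) = √2304 = 48
t_a = 48/8 = 6; t_c = 0
T = 2·6 = 12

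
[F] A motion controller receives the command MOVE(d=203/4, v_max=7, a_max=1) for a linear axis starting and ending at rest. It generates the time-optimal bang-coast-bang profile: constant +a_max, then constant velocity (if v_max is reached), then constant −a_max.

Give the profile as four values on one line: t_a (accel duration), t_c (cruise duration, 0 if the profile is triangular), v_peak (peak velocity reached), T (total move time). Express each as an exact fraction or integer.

t_a=7 t_c=1/4 v_peak=7 T=57/4

vₘ²/aₘ = 7²/1 = 49
203/4 ≥ 49 ⇒ cruise phase
t_a = 7/1 = 7; v_peak = 7
d_cruise = 203/4 − 49 = 7/4; t_c = (7/4)/7 = 1/4
T = 2·7 + 1/4 = 57/4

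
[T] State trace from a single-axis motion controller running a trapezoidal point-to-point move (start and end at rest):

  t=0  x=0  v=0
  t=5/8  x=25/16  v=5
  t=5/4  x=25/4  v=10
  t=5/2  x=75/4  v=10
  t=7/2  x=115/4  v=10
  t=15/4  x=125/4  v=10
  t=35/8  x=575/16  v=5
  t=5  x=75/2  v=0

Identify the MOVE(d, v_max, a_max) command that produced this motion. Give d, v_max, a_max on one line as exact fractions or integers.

d=75/2 v_max=10 a_max=8

final state: t=5, x=75/2, v=0 → d = 75/2
a_max = (5−0)/(5/8−0) = 8
max v = 10 over t∈[5/4,15/4] → v_max = 10
check: 10·(5/4+5/2) = 75/2 ✓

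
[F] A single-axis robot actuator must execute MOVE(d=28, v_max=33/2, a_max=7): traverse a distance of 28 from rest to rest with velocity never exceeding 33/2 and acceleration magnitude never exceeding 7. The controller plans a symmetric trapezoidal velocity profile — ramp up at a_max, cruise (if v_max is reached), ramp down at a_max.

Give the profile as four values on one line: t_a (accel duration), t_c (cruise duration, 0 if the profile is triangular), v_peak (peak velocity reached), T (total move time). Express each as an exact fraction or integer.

t_a=2 t_c=0 v_peak=14 T=4

v_max²/a_max = (33/2)²/7 = 1089/28
28 < 1089/28 → triangular
v_peak = √(28·7) = √196 = 14
t_a = 14/7 = 2; t_c = 0
T = 2·2 = 4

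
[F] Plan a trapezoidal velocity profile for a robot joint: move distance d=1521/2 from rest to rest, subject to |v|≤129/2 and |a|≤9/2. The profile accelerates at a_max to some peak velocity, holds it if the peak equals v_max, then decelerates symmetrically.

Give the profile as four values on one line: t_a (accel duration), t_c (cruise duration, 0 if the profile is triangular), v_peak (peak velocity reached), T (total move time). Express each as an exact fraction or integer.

(v_max)²/a_max = (129/2)²/(9/2) = 1849/2
1521/2 < 1849/2 → triangular
v_peak = √(1521/2·9/2) = √(13689/4) = 117/2
t_a = (117/2)/(9/2) = 13; t_c = 0
T = 2·13 = 26

t_a=13 t_c=0 v_peak=117/2 T=26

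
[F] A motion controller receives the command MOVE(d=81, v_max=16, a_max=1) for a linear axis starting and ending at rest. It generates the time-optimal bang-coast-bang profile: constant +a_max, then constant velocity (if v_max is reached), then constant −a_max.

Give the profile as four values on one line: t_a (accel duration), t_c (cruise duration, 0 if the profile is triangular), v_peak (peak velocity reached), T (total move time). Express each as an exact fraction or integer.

vₘ²/aₘ = 16²/1 = 256
81 < 256 ⇒ no cruise
v_peak = √(81·1) = √81 = 9
t_a = 9/1 = 9; t_c = 0
T = 2·9 = 18

t_a=9 t_c=0 v_peak=9 T=18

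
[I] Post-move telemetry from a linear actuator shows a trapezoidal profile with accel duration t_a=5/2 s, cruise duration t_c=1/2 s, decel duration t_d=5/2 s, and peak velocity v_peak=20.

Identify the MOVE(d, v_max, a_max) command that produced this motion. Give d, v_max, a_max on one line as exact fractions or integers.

d=60 v_max=20 a_max=8

a_max = 20/(5/2) = 8
d_a = ½·20·5/2 = 25; d_c = 20·1/2 = 10
d = 2·25 + 10 = 60
t_c = 1/2 > 0 → v_max = v_peak = 20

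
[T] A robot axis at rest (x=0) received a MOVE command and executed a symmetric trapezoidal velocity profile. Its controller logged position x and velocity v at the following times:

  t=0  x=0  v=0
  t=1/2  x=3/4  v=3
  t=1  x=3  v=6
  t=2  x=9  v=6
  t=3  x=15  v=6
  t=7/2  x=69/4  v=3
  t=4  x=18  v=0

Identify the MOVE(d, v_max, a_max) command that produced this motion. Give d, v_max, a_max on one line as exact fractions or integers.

final state: t=4, x=18, v=0 → d = 18
a_max = (3−0)/(1/2−0) = 6
max v = 6 over t∈[1,3] → v_max = 6
check: 6·(1+2) = 18 ✓

d=18 v_max=6 a_max=6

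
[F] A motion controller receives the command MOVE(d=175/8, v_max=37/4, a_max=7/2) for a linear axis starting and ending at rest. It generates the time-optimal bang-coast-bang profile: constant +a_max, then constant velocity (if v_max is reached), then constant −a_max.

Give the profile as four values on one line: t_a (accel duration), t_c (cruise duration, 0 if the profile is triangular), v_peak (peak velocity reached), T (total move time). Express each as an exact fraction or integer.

vₘ²/aₘ = (37/4)²/(7/2) = 1369/56
175/8 < 1369/56 → triangular
v_peak = √(175/8·7/2) = √(1225/16) = 35/4
t_a = (35/4)/(7/2) = 5/2; t_c = 0
T = 2·5/2 = 5

t_a=5/2 t_c=0 v_peak=35/4 T=5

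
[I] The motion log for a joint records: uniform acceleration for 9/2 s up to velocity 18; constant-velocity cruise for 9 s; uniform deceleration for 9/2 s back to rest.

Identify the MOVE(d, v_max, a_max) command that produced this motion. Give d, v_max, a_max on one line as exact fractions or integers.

a_max = 18/(9/2) = 4
d_a = ½·18·9/2 = 81/2; d_c = 18·9 = 162
d = 2·81/2 + 162 = 243
t_c = 9 > 0 so v_max = 18

d=243 v_max=18 a_max=4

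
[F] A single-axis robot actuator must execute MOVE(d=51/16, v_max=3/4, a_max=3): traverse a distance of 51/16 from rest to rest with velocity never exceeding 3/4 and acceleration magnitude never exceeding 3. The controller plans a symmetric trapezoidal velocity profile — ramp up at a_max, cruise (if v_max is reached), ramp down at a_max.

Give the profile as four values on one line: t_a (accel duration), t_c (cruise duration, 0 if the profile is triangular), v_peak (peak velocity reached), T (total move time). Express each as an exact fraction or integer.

vₘ²/aₘ = (3/4)²/3 = 3/16
51/16 ≥ 3/16 → trapezoidal
t_a = (3/4)/3 = 1/4; v_peak = 3/4
d_cruise = 51/16 − 3/16 = 3; t_c = 3/(3/4) = 4
T = 2·1/4 + 4 = 9/2

t_a=1/4 t_c=4 v_peak=3/4 T=9/2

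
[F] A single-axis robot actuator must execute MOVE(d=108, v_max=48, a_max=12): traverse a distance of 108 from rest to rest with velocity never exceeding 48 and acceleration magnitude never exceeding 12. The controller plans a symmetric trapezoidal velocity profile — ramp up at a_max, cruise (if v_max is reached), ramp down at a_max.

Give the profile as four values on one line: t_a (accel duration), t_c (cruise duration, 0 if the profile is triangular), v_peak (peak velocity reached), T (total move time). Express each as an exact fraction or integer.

(v_max)²/a_max = 48²/12 = 192
108 < 192 ⇒ no cruise
v_peak = √(108·12) = √1296 = 36
t_a = 36/12 = 3; t_c = 0
T = 2·3 = 6

t_a=3 t_c=0 v_peak=36 T=6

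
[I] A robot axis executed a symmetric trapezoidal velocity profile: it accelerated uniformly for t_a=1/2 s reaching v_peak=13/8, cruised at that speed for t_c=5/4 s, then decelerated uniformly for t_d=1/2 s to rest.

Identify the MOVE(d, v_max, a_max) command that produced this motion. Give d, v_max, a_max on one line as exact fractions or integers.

d=91/32 v_max=13/8 a_max=13/4

a_max = (13/8)/(1/2) = 13/4
d_a = ½·13/8·1/2 = 13/32; d_c = 13/8·5/4 = 65/32
d = 2·13/32 + 65/32 = 91/32
t_c = 5/4 > 0 so v_max = 13/8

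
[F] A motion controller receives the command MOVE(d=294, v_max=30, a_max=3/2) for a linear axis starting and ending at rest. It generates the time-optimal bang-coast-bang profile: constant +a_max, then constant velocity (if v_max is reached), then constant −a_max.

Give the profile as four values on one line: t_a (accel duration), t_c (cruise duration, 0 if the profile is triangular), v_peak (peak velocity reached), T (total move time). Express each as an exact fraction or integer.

v_max²/a_max = 30²/(3/2) = 600
294 < 600 ⇒ no cruise
v_peak = √(294·3/2) = √441 = 21
t_a = 21/(3/2) = 14; t_c = 0
T = 2·14 = 28

t_a=14 t_c=0 v_peak=21 T=28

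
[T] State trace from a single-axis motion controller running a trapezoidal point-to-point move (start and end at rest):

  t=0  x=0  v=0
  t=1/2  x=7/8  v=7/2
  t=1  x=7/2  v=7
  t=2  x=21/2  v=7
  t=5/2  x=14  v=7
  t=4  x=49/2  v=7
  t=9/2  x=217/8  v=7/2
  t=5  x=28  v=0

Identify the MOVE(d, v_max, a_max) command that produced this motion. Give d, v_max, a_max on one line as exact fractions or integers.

d=28 v_max=7 a_max=7

final state: t=5, x=28, v=0 → d = 28
a_max = (7/2−0)/(1/2−0) = 7
max v = 7 over t∈[1,4] → v_max = 7
check: 7·(1+3) = 28 ✓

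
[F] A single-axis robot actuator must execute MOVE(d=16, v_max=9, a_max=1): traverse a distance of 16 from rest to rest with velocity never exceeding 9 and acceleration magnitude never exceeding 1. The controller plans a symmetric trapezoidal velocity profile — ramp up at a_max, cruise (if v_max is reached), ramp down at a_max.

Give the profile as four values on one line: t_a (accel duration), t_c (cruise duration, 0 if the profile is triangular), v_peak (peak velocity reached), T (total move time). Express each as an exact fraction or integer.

t_a=4 t_c=0 v_peak=4 T=8

v_max²/a_max = 9²/1 = 81
16 < 81 so t_c = 0
v_peak = √(16·1) = √16 = 4
t_a = 4/1 = 4; t_c = 0
T = 2·4 = 8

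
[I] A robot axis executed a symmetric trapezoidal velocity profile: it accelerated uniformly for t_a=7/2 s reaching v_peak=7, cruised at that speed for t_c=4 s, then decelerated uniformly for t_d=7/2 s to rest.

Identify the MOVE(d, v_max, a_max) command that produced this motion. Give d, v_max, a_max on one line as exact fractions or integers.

a_max = 7/(7/2) = 2
d_a = ½·7·7/2 = 49/4; d_c = 7·4 = 28
d = 2·49/4 + 28 = 105/2
t_c = 4 > 0 ⇒ limit active, v_max = 7

d=105/2 v_max=7 a_max=2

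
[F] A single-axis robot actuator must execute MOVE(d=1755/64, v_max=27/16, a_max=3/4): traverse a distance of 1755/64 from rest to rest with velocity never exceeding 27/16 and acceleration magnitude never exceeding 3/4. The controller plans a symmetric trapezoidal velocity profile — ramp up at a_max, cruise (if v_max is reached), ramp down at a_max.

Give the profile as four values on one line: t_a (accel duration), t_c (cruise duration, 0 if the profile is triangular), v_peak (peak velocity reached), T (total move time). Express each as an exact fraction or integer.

vₘ²/aₘ = (27/16)²/(3/4) = 243/64
1755/64 ≥ 243/64 ⇒ cruise phase
t_a = (27/16)/(3/4) = 9/4; v_peak = 27/16
d_cruise = 1755/64 − 243/64 = 189/8; t_c = (189/8)/(27/16) = 14
T = 2·9/4 + 14 = 37/2

t_a=9/4 t_c=14 v_peak=27/16 T=37/2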